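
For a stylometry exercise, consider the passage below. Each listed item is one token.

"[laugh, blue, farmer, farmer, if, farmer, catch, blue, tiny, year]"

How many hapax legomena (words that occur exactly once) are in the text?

Frequencies: farmer:3, blue:2, laugh:1, if:1, catch:1, tiny:1, year:1
Hapax (freq=1): catch, if, laugh, tiny, year

5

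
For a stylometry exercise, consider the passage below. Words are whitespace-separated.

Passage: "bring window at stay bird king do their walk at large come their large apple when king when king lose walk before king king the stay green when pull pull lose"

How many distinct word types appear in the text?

18

Distinct types: {apple, at, before, bird, bring, come, do, green, king, large, lose, pull, stay, the, their, walk, when, window}
V = 18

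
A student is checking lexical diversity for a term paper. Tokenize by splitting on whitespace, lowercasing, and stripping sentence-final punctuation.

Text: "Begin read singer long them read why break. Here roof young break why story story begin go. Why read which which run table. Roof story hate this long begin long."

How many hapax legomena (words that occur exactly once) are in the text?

Frequencies: begin:3, read:3, long:3, why:3, story:3, break:2, roof:2, which:2, singer:1, them:1, here:1, young:1, go:1, run:1, table:1, hate:1, this:1
Hapax (freq=1): go, hate, here, run, singer, table, them, this, young

9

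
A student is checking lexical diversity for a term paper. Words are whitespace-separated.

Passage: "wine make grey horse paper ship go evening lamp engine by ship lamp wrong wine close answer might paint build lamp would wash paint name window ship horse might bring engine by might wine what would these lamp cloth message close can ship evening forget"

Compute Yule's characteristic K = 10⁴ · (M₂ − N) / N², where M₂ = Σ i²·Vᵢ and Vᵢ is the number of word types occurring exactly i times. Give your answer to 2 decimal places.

246.91

Frequencies: ship:4, lamp:4, wine:3, might:3, horse:2, evening:2, engine:2, by:2, close:2, paint:2, would:2, make:1, grey:1, paper:1, go:1, wrong:1, answer:1, build:1, wash:1, name:1, … (8 more, each freq 1)
N = 45. Frequency spectrum: V_1=17, V_2=7, V_3=2, V_4=2
M₂ = 1²·17 + 2²·7 + 3²·2 + 4²·2 = 95
K = 10000 × (95 − 45) / 45² = 246.91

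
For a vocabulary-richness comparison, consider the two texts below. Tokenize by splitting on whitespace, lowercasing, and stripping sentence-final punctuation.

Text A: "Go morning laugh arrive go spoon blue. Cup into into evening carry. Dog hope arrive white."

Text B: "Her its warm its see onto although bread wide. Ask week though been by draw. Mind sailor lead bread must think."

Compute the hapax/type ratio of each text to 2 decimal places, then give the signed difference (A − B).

A: hapax=10, V=13, ratio=0.77
B: hapax=17, V=19, ratio=0.89
Difference = 0.77 − 0.89 = -0.12

-0.12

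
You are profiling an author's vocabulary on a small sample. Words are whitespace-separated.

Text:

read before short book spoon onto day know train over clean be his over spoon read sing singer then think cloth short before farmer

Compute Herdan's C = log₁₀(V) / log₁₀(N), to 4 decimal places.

N = 24, V = 19.
log₁₀(V) = 1.278754, log₁₀(N) = 1.380211
C = 1.278754 / 1.380211 = 0.9265

0.9265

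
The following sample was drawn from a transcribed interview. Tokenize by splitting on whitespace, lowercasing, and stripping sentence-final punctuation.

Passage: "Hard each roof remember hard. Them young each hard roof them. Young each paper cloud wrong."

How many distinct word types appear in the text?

9

Distinct types: {cloud, each, hard, paper, remember, roof, them, wrong, young}
V = 9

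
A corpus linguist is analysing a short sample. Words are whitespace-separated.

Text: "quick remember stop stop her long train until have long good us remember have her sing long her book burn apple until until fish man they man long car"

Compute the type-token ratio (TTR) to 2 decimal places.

0.62

N = 29 tokens, V = 18 types.
TTR = V / N = 18 / 29 = 0.62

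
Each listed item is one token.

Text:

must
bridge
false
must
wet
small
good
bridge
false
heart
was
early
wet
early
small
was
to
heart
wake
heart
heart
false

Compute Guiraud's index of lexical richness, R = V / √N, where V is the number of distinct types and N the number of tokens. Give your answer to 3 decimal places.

2.345

N = 22, V = 11.
√N = 4.690416
R = 11 / 4.690416 = 2.345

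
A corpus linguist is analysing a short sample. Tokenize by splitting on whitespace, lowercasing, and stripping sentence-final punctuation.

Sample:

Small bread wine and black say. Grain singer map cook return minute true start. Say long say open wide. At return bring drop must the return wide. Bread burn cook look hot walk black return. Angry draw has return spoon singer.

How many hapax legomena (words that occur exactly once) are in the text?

23

Frequencies: return:5, say:3, bread:2, black:2, singer:2, cook:2, wide:2, small:1, wine:1, and:1, grain:1, map:1, minute:1, true:1, start:1, long:1, open:1, at:1, bring:1, drop:1, … (10 more, each freq 1)
Hapax (freq=1): and, angry, at, bring, burn, draw, drop, grain, has, hot, long, look, map, minute, must, open, small, spoon, start, the, true, walk, wine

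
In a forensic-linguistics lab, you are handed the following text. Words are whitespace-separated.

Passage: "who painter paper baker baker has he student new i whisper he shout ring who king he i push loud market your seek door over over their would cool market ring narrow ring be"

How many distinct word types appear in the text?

25

Distinct types: {baker, be, cool, door, has, he, i, king, loud, market, narrow, new, over, painter, paper, push, ring, seek, shout, student, their, whisper, who, would, your}
V = 25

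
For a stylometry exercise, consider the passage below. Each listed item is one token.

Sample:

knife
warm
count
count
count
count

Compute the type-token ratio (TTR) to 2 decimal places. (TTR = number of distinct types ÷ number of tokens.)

0.50

N = 6 tokens, V = 3 types.
TTR = V / N = 3 / 6 = 0.50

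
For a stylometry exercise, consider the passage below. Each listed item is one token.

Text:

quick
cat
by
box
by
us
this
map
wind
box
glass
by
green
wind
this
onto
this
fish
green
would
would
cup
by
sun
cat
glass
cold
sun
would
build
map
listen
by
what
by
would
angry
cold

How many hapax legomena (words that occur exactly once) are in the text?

Frequencies: by:6, would:4, this:3, cat:2, box:2, map:2, wind:2, glass:2, green:2, sun:2, cold:2, quick:1, us:1, onto:1, fish:1, cup:1, build:1, listen:1, what:1, angry:1
Hapax (freq=1): angry, build, cup, fish, listen, onto, quick, us, what

9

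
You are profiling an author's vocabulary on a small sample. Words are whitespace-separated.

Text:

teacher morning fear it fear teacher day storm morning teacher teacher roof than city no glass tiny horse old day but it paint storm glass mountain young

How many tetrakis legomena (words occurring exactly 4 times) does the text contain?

1

Frequencies: teacher:4, morning:2, fear:2, it:2, day:2, storm:2, glass:2, roof:1, than:1, city:1, no:1, tiny:1, horse:1, old:1, but:1, paint:1, mountain:1, young:1
Words with frequency 4: teacher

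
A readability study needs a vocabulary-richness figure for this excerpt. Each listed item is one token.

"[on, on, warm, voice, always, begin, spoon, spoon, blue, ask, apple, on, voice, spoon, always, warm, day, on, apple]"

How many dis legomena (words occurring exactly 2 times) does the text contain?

Frequencies: on:4, spoon:3, warm:2, voice:2, always:2, apple:2, begin:1, blue:1, ask:1, day:1
Words with frequency 2: always, apple, voice, warm

4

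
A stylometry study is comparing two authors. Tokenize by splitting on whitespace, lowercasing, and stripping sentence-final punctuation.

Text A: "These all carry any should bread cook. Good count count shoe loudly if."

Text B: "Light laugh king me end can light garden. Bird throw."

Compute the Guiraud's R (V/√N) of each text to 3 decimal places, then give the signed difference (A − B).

A: V=12, N=13, R=3.328
B: V=9, N=10, R=2.846
Difference = 3.328 − 2.846 = 0.482

0.482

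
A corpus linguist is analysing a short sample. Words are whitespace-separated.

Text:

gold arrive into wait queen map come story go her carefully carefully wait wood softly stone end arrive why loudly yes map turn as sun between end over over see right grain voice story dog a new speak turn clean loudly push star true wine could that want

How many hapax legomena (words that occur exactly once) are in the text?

30

Frequencies: arrive:2, wait:2, map:2, story:2, carefully:2, end:2, loudly:2, turn:2, over:2, gold:1, into:1, queen:1, come:1, go:1, her:1, wood:1, softly:1, stone:1, why:1, yes:1, … (19 more, each freq 1)
Hapax (freq=1): a, as, between, clean, come, could, dog, go, gold, grain, her, into, new, push, queen, right, see, softly, speak, star, stone, sun, that, true, voice, want, why, wine, wood, yes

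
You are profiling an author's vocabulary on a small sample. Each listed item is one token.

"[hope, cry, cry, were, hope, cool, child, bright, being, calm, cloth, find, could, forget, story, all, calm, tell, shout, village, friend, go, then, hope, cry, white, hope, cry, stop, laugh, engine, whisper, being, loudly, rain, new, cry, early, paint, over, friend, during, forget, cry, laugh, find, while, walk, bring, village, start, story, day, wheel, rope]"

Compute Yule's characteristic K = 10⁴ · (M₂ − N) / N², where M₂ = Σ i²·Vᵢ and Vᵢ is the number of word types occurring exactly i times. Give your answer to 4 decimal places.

Frequencies: cry:6, hope:4, being:2, calm:2, find:2, forget:2, story:2, village:2, friend:2, laugh:2, were:1, cool:1, child:1, bright:1, cloth:1, could:1, all:1, tell:1, shout:1, go:1, … (19 more, each freq 1)
N = 55. Frequency spectrum: V_1=29, V_2=8, V_4=1, V_6=1
M₂ = 1²·29 + 2²·8 + 4²·1 + 6²·1 = 113
K = 10000 × (113 − 55) / 55² = 191.7355

191.7355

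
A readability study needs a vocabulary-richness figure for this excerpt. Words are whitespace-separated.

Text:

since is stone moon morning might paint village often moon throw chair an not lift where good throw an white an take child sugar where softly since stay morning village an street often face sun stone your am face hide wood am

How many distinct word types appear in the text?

Distinct types: {am, an, chair, child, face, good, hide, is, lift, might, moon, morning, not, often, paint, since, softly, stay, stone, street, sugar, sun, take, throw, village, where, white, wood, your}
V = 29

29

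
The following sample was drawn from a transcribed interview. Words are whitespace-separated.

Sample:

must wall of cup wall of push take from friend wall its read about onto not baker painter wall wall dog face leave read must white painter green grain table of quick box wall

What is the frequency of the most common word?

6

Frequencies: wall:6, of:3, must:2, read:2, painter:2, cup:1, push:1, take:1, from:1, friend:1, its:1, about:1, onto:1, not:1, baker:1, dog:1, face:1, leave:1, white:1, green:1, … (4 more, each freq 1)
Most common: 'wall' with frequency 6.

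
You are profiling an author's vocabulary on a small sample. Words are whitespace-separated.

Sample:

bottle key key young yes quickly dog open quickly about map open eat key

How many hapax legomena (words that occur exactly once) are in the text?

Frequencies: key:3, quickly:2, open:2, bottle:1, young:1, yes:1, dog:1, about:1, map:1, eat:1
Hapax (freq=1): about, bottle, dog, eat, map, yes, young

7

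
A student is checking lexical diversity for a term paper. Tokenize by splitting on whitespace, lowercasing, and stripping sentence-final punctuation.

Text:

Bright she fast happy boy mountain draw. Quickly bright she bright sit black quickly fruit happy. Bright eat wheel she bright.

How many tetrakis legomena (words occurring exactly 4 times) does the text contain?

Frequencies: bright:5, she:3, happy:2, quickly:2, fast:1, boy:1, mountain:1, draw:1, sit:1, black:1, fruit:1, eat:1, wheel:1
Words with frequency 4: (none)

0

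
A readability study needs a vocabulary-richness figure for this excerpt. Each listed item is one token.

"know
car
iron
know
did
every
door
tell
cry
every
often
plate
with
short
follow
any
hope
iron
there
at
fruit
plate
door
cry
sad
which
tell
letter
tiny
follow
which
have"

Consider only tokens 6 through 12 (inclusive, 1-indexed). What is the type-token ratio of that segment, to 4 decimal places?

0.8571

Segment tokens 6–12: every, door, tell, cry, every, often, plate
Segment N = 7, segment V = 6.
TTR = 6 / 7 = 0.8571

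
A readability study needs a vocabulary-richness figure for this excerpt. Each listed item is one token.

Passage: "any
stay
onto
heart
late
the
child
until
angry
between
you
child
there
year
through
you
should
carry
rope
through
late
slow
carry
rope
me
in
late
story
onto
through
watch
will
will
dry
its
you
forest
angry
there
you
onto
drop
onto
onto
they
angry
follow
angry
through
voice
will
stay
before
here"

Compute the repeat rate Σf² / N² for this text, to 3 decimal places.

Frequencies: onto:5, angry:4, you:4, through:4, late:3, will:3, stay:2, child:2, there:2, carry:2, rope:2, any:1, heart:1, the:1, until:1, between:1, year:1, should:1, slow:1, me:1, … (12 more, each freq 1)
Σf² = 132; N² = 2916
Repeat rate = 132 / 2916 = 0.045

0.045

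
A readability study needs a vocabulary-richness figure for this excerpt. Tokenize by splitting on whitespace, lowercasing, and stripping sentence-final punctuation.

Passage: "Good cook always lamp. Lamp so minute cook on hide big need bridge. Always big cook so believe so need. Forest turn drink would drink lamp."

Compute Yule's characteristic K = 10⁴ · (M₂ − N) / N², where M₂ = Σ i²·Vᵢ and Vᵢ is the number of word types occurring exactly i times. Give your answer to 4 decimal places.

Frequencies: cook:3, lamp:3, so:3, always:2, big:2, need:2, drink:2, good:1, minute:1, on:1, hide:1, bridge:1, believe:1, forest:1, turn:1, would:1
N = 26. Frequency spectrum: V_1=9, V_2=4, V_3=3
M₂ = 1²·9 + 2²·4 + 3²·3 = 52
K = 10000 × (52 − 26) / 26² = 384.6154

384.6154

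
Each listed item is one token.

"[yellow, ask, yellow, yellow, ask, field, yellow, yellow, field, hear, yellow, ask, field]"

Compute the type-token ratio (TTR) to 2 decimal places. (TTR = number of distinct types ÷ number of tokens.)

N = 13 tokens, V = 4 types.
TTR = V / N = 4 / 13 = 0.31

0.31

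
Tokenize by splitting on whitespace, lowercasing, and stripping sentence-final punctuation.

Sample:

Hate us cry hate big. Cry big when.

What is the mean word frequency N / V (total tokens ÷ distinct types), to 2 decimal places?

1.60

N = 8 tokens, V = 5 types.
Mean frequency = N / V = 8 / 5 = 1.60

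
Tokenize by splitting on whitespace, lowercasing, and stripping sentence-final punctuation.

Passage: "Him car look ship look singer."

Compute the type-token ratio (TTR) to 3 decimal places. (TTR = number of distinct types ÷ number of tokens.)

N = 6 tokens, V = 5 types.
TTR = V / N = 5 / 6 = 0.833

0.833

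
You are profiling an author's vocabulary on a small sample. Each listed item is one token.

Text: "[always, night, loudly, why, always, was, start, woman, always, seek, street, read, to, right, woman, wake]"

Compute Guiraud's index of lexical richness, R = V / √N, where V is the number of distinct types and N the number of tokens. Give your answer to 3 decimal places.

N = 16, V = 13.
√N = 4.000000
R = 13 / 4.000000 = 3.250

3.250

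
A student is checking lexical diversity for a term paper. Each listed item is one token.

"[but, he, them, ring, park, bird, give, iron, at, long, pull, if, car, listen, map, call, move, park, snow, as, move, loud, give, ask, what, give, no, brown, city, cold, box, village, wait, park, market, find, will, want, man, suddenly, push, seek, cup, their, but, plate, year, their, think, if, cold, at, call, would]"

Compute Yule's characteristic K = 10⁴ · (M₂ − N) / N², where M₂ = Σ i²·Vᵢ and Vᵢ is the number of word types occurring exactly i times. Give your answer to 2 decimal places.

Frequencies: park:3, give:3, but:2, at:2, if:2, call:2, move:2, cold:2, their:2, he:1, them:1, ring:1, bird:1, iron:1, long:1, pull:1, car:1, listen:1, map:1, snow:1, … (23 more, each freq 1)
N = 54. Frequency spectrum: V_1=34, V_2=7, V_3=2
M₂ = 1²·34 + 2²·7 + 3²·2 = 80
K = 10000 × (80 − 54) / 54² = 89.16

89.16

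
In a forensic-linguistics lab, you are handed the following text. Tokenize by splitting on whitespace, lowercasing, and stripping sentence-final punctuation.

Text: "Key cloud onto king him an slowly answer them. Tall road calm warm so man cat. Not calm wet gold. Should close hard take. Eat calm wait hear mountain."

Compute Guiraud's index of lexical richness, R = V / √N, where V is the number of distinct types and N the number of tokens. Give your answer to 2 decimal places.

5.01

N = 29, V = 27.
√N = 5.385165
R = 27 / 5.385165 = 5.01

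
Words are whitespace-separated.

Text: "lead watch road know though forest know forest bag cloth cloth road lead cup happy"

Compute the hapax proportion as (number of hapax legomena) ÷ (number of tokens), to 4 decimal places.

Frequencies: lead:2, road:2, know:2, forest:2, cloth:2, watch:1, though:1, bag:1, cup:1, happy:1
Hapax count = 5; token count = 15.
Ratio = 5 / 15 = 0.3333

0.3333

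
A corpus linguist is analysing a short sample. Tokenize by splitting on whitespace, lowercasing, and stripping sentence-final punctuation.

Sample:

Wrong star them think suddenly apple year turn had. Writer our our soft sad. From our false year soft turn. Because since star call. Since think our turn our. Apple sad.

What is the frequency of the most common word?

Frequencies: our:5, turn:3, star:2, think:2, apple:2, year:2, soft:2, sad:2, since:2, wrong:1, them:1, suddenly:1, had:1, writer:1, from:1, false:1, because:1, call:1
Most common: 'our' with frequency 5.

5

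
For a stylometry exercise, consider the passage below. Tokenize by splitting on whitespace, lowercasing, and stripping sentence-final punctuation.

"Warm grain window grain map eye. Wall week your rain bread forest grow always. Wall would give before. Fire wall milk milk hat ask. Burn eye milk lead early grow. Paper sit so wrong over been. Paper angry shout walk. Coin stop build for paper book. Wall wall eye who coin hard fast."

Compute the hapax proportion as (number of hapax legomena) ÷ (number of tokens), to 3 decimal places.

Frequencies: wall:5, eye:3, milk:3, paper:3, grain:2, grow:2, coin:2, warm:1, window:1, map:1, week:1, your:1, rain:1, bread:1, forest:1, always:1, would:1, give:1, before:1, fire:1, … (20 more, each freq 1)
Hapax count = 33; token count = 53.
Ratio = 33 / 53 = 0.623

0.623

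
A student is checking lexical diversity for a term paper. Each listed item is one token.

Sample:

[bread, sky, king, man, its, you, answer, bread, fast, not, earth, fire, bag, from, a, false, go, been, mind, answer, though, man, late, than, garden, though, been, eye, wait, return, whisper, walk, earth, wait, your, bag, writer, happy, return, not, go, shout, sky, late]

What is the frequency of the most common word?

2

Frequencies: bread:2, sky:2, man:2, answer:2, not:2, earth:2, bag:2, go:2, been:2, though:2, late:2, wait:2, return:2, king:1, its:1, you:1, fast:1, fire:1, from:1, a:1, … (11 more, each freq 1)
Most common: 'bread' with frequency 2.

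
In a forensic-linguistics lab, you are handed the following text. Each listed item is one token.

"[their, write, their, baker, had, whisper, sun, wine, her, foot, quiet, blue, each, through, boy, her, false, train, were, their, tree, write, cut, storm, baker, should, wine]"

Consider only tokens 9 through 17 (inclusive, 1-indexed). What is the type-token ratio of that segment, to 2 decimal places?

0.89

Segment tokens 9–17: her, foot, quiet, blue, each, through, boy, her, false
Segment N = 9, segment V = 8.
TTR = 8 / 9 = 0.89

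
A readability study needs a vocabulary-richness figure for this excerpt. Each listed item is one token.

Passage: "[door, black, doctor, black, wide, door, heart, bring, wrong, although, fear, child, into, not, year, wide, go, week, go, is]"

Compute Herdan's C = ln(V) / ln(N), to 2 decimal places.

N = 20, V = 16.
ln(V) = 2.772589, ln(N) = 2.995732
C = 2.772589 / 2.995732 = 0.93

0.93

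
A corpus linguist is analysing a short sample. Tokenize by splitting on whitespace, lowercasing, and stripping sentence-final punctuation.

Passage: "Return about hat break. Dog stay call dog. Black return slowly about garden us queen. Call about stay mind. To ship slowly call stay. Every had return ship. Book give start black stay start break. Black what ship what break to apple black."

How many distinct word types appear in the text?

Distinct types: {about, apple, black, book, break, call, dog, every, garden, give, had, hat, mind, queen, return, ship, slowly, start, stay, to, us, what}
V = 22

22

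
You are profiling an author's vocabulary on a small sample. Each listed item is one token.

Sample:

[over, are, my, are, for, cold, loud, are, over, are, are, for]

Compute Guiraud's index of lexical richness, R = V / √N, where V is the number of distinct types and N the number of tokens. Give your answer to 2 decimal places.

1.73

N = 12, V = 6.
√N = 3.464102
R = 6 / 3.464102 = 1.73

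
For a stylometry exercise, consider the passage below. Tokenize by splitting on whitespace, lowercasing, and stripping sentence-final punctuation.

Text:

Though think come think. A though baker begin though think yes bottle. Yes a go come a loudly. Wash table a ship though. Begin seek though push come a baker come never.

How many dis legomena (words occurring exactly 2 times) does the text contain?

3

Frequencies: though:5, a:5, come:4, think:3, baker:2, begin:2, yes:2, bottle:1, go:1, loudly:1, wash:1, table:1, ship:1, seek:1, push:1, never:1
Words with frequency 2: baker, begin, yes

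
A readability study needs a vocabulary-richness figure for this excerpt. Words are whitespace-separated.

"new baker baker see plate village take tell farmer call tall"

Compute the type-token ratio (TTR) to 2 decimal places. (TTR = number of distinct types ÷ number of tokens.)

N = 11 tokens, V = 10 types.
TTR = V / N = 10 / 11 = 0.91

0.91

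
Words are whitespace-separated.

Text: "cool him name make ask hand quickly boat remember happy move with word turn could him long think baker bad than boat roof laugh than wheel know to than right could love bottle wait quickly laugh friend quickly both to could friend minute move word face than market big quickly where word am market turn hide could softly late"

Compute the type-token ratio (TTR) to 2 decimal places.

0.68

N = 59 tokens, V = 40 types.
TTR = V / N = 40 / 59 = 0.68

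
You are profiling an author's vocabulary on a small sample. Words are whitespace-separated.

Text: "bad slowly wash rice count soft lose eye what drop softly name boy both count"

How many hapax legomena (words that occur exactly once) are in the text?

Frequencies: count:2, bad:1, slowly:1, wash:1, rice:1, soft:1, lose:1, eye:1, what:1, drop:1, softly:1, name:1, boy:1, both:1
Hapax (freq=1): bad, both, boy, drop, eye, lose, name, rice, slowly, soft, softly, wash, what

13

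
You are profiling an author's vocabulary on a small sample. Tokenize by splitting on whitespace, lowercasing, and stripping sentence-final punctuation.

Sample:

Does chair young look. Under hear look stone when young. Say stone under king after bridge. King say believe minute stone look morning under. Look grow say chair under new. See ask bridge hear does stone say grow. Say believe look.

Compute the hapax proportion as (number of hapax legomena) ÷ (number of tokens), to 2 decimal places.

0.17

Frequencies: look:5, say:5, under:4, stone:4, does:2, chair:2, young:2, hear:2, king:2, bridge:2, believe:2, grow:2, when:1, after:1, minute:1, morning:1, new:1, see:1, ask:1
Hapax count = 7; token count = 41.
Ratio = 7 / 41 = 0.17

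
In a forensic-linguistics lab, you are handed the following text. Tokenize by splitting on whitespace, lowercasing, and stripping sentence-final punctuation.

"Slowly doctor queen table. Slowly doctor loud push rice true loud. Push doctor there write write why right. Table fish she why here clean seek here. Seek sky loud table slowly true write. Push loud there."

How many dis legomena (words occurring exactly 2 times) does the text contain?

Frequencies: loud:4, slowly:3, doctor:3, table:3, push:3, write:3, true:2, there:2, why:2, here:2, seek:2, queen:1, rice:1, right:1, fish:1, she:1, clean:1, sky:1
Words with frequency 2: here, seek, there, true, why

5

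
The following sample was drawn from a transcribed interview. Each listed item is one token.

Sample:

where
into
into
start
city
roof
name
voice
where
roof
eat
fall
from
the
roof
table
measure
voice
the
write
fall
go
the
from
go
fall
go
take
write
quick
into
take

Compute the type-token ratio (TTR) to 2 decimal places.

N = 32 tokens, V = 17 types.
TTR = V / N = 17 / 32 = 0.53

0.53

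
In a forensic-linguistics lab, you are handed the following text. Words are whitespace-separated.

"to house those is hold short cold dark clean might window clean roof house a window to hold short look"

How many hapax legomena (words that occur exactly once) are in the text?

8

Frequencies: to:2, house:2, hold:2, short:2, clean:2, window:2, those:1, is:1, cold:1, dark:1, might:1, roof:1, a:1, look:1
Hapax (freq=1): a, cold, dark, is, look, might, roof, those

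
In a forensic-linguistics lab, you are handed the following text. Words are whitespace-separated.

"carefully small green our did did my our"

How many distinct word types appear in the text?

Distinct types: {carefully, did, green, my, our, small}
V = 6

6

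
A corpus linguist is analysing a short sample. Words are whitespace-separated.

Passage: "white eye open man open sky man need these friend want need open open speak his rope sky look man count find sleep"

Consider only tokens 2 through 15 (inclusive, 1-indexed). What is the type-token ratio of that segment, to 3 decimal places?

0.643

Segment tokens 2–15: eye, open, man, open, sky, man, need, these, friend, want, need, open, open, speak
Segment N = 14, segment V = 9.
TTR = 9 / 14 = 0.643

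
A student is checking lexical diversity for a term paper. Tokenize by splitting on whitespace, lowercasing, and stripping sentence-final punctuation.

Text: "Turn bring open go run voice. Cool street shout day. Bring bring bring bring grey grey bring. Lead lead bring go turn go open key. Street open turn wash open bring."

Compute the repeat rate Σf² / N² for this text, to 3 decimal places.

Frequencies: bring:8, open:4, turn:3, go:3, street:2, grey:2, lead:2, run:1, voice:1, cool:1, shout:1, day:1, key:1, wash:1
Σf² = 117; N² = 961
Repeat rate = 117 / 961 = 0.122

0.122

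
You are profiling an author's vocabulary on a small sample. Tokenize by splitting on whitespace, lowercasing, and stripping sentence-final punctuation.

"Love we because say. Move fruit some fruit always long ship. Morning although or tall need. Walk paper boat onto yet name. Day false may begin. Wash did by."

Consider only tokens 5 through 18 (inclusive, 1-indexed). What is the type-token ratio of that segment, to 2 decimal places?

0.93

Segment tokens 5–18: move, fruit, some, fruit, always, long, ship, morning, although, or, tall, need, walk, paper
Segment N = 14, segment V = 13.
TTR = 13 / 14 = 0.93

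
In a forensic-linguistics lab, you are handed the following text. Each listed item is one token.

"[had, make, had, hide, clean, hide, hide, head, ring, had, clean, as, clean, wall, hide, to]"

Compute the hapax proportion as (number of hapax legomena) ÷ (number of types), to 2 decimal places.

Frequencies: hide:4, had:3, clean:3, make:1, head:1, ring:1, as:1, wall:1, to:1
Hapax count = 6; type count = 9.
Ratio = 6 / 9 = 0.67

0.67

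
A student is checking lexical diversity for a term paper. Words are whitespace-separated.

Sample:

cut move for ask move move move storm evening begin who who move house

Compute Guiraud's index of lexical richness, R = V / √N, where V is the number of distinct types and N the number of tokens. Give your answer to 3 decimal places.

2.405

N = 14, V = 9.
√N = 3.741657
R = 9 / 3.741657 = 2.405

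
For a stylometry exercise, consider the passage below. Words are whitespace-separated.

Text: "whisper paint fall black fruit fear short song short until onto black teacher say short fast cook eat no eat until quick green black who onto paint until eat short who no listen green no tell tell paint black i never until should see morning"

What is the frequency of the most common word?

Frequencies: black:4, short:4, until:4, paint:3, eat:3, no:3, onto:2, green:2, who:2, tell:2, whisper:1, fall:1, fruit:1, fear:1, song:1, teacher:1, say:1, fast:1, cook:1, quick:1, … (6 more, each freq 1)
Most common: 'black' with frequency 4.

4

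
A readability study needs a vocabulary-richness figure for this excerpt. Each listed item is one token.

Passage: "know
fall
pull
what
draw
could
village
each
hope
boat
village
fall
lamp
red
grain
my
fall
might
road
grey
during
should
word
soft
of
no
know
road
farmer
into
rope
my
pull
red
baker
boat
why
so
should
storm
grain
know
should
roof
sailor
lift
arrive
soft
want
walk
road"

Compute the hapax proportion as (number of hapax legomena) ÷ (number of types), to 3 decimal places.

0.694

Frequencies: know:3, fall:3, road:3, should:3, pull:2, village:2, boat:2, red:2, grain:2, my:2, soft:2, what:1, draw:1, could:1, each:1, hope:1, lamp:1, might:1, grey:1, during:1, … (16 more, each freq 1)
Hapax count = 25; type count = 36.
Ratio = 25 / 36 = 0.694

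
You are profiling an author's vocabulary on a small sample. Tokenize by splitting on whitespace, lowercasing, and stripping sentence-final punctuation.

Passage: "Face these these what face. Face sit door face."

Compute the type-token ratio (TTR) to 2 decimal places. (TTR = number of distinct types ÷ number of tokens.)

0.56

N = 9 tokens, V = 5 types.
TTR = V / N = 5 / 9 = 0.56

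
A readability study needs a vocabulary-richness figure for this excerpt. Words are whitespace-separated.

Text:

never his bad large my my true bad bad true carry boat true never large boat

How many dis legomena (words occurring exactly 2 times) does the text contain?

Frequencies: bad:3, true:3, never:2, large:2, my:2, boat:2, his:1, carry:1
Words with frequency 2: boat, large, my, never

4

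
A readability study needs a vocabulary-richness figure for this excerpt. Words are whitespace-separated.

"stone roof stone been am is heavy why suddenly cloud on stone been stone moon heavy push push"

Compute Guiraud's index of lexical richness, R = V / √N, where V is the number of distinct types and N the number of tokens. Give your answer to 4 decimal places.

2.8284

N = 18, V = 12.
√N = 4.242641
R = 12 / 4.242641 = 2.8284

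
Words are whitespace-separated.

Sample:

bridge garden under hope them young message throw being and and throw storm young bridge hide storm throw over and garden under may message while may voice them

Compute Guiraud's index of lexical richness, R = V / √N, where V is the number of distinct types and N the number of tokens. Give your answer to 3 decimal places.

3.024

N = 28, V = 16.
√N = 5.291503
R = 16 / 5.291503 = 3.024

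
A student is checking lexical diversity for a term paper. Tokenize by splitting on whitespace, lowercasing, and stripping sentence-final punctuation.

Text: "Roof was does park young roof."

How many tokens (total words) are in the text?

6

Tokens: roof, was, does, park, young, roof
N = 6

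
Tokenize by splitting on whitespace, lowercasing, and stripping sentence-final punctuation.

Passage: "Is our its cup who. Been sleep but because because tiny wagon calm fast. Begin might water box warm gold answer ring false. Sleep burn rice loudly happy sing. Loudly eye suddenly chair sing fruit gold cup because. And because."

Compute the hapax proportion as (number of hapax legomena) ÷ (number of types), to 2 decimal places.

Frequencies: because:4, cup:2, sleep:2, gold:2, loudly:2, sing:2, is:1, our:1, its:1, who:1, been:1, but:1, tiny:1, wagon:1, calm:1, fast:1, begin:1, might:1, water:1, box:1, … (12 more, each freq 1)
Hapax count = 26; type count = 32.
Ratio = 26 / 32 = 0.81

0.81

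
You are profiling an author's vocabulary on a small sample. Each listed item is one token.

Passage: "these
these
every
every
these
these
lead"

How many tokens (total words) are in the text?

Tokens: these, these, every, every, these, these, lead
N = 7

7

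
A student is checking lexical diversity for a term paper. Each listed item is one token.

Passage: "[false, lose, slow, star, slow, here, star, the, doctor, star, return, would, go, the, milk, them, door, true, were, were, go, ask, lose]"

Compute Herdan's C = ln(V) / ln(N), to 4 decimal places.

N = 23, V = 16.
ln(V) = 2.772589, ln(N) = 3.135494
C = 2.772589 / 3.135494 = 0.8843

0.8843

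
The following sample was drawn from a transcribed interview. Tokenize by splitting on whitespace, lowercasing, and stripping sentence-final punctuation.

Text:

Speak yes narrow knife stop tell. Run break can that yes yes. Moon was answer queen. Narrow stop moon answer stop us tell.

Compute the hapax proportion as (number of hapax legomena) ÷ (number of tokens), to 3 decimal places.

Frequencies: yes:3, stop:3, narrow:2, tell:2, moon:2, answer:2, speak:1, knife:1, run:1, break:1, can:1, that:1, was:1, queen:1, us:1
Hapax count = 9; token count = 23.
Ratio = 9 / 23 = 0.391

0.391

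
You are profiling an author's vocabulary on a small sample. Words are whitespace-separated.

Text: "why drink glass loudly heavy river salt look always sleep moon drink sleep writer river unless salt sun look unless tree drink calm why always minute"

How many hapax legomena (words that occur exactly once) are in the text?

Frequencies: drink:3, why:2, river:2, salt:2, look:2, always:2, sleep:2, unless:2, glass:1, loudly:1, heavy:1, moon:1, writer:1, sun:1, tree:1, calm:1, minute:1
Hapax (freq=1): calm, glass, heavy, loudly, minute, moon, sun, tree, writer

9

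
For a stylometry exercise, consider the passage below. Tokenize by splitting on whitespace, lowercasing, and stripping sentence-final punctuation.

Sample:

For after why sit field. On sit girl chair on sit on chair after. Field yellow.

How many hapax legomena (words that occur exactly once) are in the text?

4

Frequencies: sit:3, on:3, after:2, field:2, chair:2, for:1, why:1, girl:1, yellow:1
Hapax (freq=1): for, girl, why, yellow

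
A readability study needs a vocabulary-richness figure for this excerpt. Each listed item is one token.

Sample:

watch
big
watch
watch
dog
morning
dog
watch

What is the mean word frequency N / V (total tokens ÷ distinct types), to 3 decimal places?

N = 8 tokens, V = 4 types.
Mean frequency = N / V = 8 / 4 = 2.000

2.000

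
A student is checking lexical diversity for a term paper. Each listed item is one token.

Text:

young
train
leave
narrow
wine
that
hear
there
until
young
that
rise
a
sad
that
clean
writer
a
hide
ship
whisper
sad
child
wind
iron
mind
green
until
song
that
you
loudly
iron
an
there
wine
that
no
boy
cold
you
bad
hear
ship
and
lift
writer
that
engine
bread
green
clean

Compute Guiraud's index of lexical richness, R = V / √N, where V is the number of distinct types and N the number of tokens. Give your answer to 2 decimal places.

4.71

N = 52, V = 34.
√N = 7.211103
R = 34 / 7.211103 = 4.71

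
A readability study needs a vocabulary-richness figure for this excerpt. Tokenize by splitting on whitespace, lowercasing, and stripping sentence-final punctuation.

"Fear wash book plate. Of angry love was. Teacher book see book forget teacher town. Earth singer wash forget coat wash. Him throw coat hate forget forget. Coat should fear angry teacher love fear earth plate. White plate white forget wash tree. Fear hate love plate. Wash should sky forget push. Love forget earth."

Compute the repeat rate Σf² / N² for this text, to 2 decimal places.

Frequencies: forget:7, wash:5, fear:4, plate:4, love:4, book:3, teacher:3, earth:3, coat:3, angry:2, hate:2, should:2, white:2, of:1, was:1, see:1, town:1, singer:1, him:1, throw:1, … (3 more, each freq 1)
Σf² = 184; N² = 2916
Repeat rate = 184 / 2916 = 0.06

0.06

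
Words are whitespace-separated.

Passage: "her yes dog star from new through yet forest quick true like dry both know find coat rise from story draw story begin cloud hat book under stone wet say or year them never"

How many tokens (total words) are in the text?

34

Tokens: her, yes, dog, star, from, new, through, yet, forest, quick, true, like, dry, both, know, find, coat, rise, from, story, draw, story, begin, cloud, hat, book, under, stone, wet, say, or, year, them, never
N = 34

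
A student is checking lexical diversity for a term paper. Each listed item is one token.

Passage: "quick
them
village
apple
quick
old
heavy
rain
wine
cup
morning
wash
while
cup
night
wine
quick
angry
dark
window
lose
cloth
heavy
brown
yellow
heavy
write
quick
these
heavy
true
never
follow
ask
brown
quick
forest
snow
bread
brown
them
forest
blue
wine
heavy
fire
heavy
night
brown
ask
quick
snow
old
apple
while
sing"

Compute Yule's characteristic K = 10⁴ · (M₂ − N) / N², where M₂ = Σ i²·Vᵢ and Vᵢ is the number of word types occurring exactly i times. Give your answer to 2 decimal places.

Frequencies: quick:6, heavy:6, brown:4, wine:3, them:2, apple:2, old:2, cup:2, while:2, night:2, ask:2, forest:2, snow:2, village:1, rain:1, morning:1, wash:1, angry:1, dark:1, window:1, … (12 more, each freq 1)
N = 56. Frequency spectrum: V_1=19, V_2=9, V_3=1, V_4=1, V_6=2
M₂ = 1²·19 + 2²·9 + 3²·1 + 4²·1 + 6²·2 = 152
K = 10000 × (152 − 56) / 56² = 306.12

306.12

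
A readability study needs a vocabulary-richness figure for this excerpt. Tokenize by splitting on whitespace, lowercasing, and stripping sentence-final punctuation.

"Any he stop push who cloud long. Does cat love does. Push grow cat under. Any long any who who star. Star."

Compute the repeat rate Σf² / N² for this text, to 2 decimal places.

Frequencies: any:3, who:3, push:2, long:2, does:2, cat:2, star:2, he:1, stop:1, cloud:1, love:1, grow:1, under:1
Σf² = 44; N² = 484
Repeat rate = 44 / 484 = 0.09

0.09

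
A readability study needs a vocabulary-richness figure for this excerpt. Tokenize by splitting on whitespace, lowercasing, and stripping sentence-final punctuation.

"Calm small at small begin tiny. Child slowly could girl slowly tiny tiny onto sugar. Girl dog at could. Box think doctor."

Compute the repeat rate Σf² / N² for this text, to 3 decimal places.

Frequencies: tiny:3, small:2, at:2, slowly:2, could:2, girl:2, calm:1, begin:1, child:1, onto:1, sugar:1, dog:1, box:1, think:1, doctor:1
Σf² = 38; N² = 484
Repeat rate = 38 / 484 = 0.079

0.079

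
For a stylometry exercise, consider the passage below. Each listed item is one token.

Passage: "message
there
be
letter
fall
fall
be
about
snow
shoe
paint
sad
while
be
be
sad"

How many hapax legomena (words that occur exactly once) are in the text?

8

Frequencies: be:4, fall:2, sad:2, message:1, there:1, letter:1, about:1, snow:1, shoe:1, paint:1, while:1
Hapax (freq=1): about, letter, message, paint, shoe, snow, there, while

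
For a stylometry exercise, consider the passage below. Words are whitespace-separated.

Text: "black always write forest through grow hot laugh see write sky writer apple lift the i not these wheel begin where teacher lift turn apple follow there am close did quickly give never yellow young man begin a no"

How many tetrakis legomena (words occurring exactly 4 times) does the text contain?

Frequencies: write:2, apple:2, lift:2, begin:2, black:1, always:1, forest:1, through:1, grow:1, hot:1, laugh:1, see:1, sky:1, writer:1, the:1, i:1, not:1, these:1, wheel:1, where:1, … (15 more, each freq 1)
Words with frequency 4: (none)

0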